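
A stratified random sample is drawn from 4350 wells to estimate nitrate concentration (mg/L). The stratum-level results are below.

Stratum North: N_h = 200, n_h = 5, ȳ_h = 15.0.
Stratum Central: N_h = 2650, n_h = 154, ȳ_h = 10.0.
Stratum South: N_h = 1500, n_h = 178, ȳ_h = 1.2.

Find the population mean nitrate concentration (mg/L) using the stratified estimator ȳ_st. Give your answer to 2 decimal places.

ȳ_st ≈ 7.20

N = Σ N_h = 4350. Stratum weights W_h = N_h/N.
ȳ_st = (200·15.0 + 2650·10.0 + 1500·1.2) / 4350 = 7.1954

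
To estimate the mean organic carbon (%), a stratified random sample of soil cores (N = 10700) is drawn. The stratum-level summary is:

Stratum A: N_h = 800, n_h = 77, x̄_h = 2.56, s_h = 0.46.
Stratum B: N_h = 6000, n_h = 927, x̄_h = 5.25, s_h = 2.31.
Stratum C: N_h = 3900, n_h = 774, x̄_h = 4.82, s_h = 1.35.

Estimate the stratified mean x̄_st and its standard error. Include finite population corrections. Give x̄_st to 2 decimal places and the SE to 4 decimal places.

x̄_st = Σ W_h x̄_h = (800·2.56 + 6000·5.25 + 3900·4.82)/10700 = 4.89215
V̂(x̄_st) = Σ W_h² (1 − n_h/N_h) s_h²/n_h, with W_h = N_h/N and N = 10700:
  stratum A: (800/10700)²·(1 − 77/800)·0.46²/77 = 1.38831e-05
  stratum B: (6000/10700)²·(1 − 927/6000)·2.31²/927 = 0.00153036
  stratum C: (3900/10700)²·(1 − 774/3900)·1.35²/774 = 0.000250734
V̂(x̄_st) = 0.00179497
SE(x̄_st) = √0.00179497 = 0.0423671

x̄_st ≈ 4.89, SE ≈ 0.0424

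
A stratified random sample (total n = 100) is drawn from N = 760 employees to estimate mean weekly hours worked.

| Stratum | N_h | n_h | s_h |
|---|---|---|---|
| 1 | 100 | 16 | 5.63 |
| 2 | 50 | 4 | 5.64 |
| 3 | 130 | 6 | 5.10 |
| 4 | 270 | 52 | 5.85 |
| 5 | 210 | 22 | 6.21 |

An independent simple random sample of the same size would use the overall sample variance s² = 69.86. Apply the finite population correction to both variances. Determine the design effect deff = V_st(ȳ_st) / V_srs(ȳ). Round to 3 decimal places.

V̂(ȳ_st) = Σ W_h² (1 − n_h/N_h) s_h²/n_h, with W_h = N_h/N and N = 760:
  stratum 1: (100/760)²·(1 − 16/100)·5.63²/16 = 0.0288104
  stratum 2: (50/760)²·(1 − 4/50)·5.64²/4 = 0.0316664
  stratum 3: (130/760)²·(1 − 6/130)·5.10²/6 = 0.120984
  stratum 4: (270/760)²·(1 − 52/270)·5.85²/52 = 0.0670659
  stratum 5: (210/760)²·(1 − 22/210)·6.21²/22 = 0.119815
V_st = 0.368341
V_srs = (1 − 100/760)·69.86/100 = 0.606679
deff = V_st / V_srs = 0.368341/0.606679 = 0.6071

deff ≈ 0.607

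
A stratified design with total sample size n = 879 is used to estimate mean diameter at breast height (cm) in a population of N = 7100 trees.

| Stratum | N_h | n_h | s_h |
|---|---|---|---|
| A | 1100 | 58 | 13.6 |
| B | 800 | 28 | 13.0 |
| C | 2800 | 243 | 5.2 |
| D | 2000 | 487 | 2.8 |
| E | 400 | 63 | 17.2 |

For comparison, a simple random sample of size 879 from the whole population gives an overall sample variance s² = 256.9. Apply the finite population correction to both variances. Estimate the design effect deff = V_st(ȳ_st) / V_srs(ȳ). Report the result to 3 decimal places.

deff ≈ 0.686

V̂(ȳ_st) = Σ W_h² (1 − n_h/N_h) s_h²/n_h, with W_h = N_h/N and N = 7100:
  stratum A: (1100/7100)²·(1 − 58/1100)·13.6²/58 = 0.0725093
  stratum B: (800/7100)²·(1 − 28/800)·13.0²/28 = 0.0739468
  stratum C: (2800/7100)²·(1 − 243/2800)·5.2²/243 = 0.0158042
  stratum D: (2000/7100)²·(1 − 487/2000)·2.8²/487 = 0.000966361
  stratum E: (400/7100)²·(1 − 63/400)·17.2²/63 = 0.0125571
V_st = 0.175784
V_srs = (1 − 879/7100)·256.9/879 = 0.256081
deff = V_st / V_srs = 0.175784/0.256081 = 0.6864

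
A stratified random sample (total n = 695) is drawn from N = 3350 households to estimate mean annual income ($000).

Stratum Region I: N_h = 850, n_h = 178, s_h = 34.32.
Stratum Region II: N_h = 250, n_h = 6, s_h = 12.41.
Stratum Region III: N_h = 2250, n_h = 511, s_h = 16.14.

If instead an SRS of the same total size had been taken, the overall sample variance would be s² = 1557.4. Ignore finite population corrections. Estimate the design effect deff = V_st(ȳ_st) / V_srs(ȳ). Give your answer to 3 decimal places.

deff ≈ 0.357

V̂(ȳ_st) = Σ W_h² s_h²/n_h, with W_h = N_h/N and N = 3350:
  stratum Region I: (850/3350)²·34.32²/178 = 0.426013
  stratum Region II: (250/3350)²·12.41²/6 = 0.14295
  stratum Region III: (2250/3350)²·16.14²/511 = 0.229965
V_st = 0.798927
V_srs = s²/n = 1557.4/695 = 2.24086
deff = V_st / V_srs = 0.798927/2.24086 = 0.3565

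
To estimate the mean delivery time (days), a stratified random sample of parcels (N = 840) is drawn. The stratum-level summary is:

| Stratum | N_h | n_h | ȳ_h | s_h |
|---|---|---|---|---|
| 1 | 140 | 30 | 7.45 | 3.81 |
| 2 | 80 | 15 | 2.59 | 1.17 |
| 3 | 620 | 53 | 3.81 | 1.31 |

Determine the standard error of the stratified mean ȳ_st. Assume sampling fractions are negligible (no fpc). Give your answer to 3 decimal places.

SE(ȳ_st) ≈ 0.179

V̂(ȳ_st) = Σ W_h² s_h²/n_h, with W_h = N_h/N and N = 840:
  stratum 1: (140/840)²·3.81²/30 = 0.0134408
  stratum 2: (80/840)²·1.17²/15 = 0.000827755
  stratum 3: (620/840)²·1.31²/53 = 0.0176397
V̂(ȳ_st) = 0.0319083
SE(ȳ_st) = √0.0319083 = 0.178629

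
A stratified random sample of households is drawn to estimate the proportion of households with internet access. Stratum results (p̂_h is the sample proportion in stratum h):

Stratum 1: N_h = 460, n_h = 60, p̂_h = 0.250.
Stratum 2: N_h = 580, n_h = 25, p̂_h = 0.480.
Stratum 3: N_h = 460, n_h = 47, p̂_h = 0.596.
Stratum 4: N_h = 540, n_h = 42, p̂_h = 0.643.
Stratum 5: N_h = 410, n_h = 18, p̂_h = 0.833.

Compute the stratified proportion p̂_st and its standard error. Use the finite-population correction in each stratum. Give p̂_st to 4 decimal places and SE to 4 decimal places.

N = 2450; stratum weights W_h = N_h/N.
p̂_st = Σ W_h p̂_h = (460·0.250 + 580·0.480 + 460·0.596 + 540·0.643 + 410·0.833)/2450 = 0.55360
V̂(p̂_st) = Σ W_h² (1 − n_h/N_h) p̂_h(1−p̂_h)/(n_h−1):
  stratum 1: (460/2450)²·(1 − 60/460)·0.250·0.750/59 = 9.7417e-05
  stratum 2: (580/2450)²·(1 − 25/580)·0.480·0.520/24 = 0.000557728
  stratum 3: (460/2450)²·(1 − 47/460)·0.596·0.404/46 = 0.000165671
  stratum 4: (540/2450)²·(1 − 42/540)·0.643·0.357/41 = 0.000250834
  stratum 5: (410/2450)²·(1 − 18/410)·0.833·0.167/17 = 0.000219104
V̂(p̂_st) = 0.00129075; SE = √V̂ = 0.0359271

p̂_st ≈ 0.5536, SE ≈ 0.0359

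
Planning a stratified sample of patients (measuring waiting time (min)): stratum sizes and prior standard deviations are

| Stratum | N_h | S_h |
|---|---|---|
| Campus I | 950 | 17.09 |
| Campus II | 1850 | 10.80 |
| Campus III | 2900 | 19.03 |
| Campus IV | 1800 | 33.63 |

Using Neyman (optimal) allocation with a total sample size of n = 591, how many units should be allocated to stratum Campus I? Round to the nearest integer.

Neyman allocation: n_h = n · N_h S_h / Σ N_i S_i, with n = 591.
  stratum Campus I: N_h·S_h = 950·17.09 = 16235.50
  stratum Campus II: N_h·S_h = 1850·10.80 = 19980.00
  stratum Campus III: N_h·S_h = 2900·19.03 = 55187.00
  stratum Campus IV: N_h·S_h = 1800·33.63 = 60534.00
Σ N_h S_h = 151936.50
n for stratum Campus I = 591·16235.50/151936.50 = 63.153 → 63

63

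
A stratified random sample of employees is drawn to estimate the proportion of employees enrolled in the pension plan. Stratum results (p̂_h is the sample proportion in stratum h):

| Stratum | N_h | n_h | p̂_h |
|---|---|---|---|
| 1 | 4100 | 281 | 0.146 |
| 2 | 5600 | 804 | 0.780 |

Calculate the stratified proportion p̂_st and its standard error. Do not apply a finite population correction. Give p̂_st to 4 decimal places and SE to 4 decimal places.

p̂_st ≈ 0.5120, SE ≈ 0.0123

N = 9700; stratum weights W_h = N_h/N.
p̂_st = Σ W_h p̂_h = (4100·0.146 + 5600·0.780)/9700 = 0.51202
V̂(p̂_st) = Σ W_h² p̂_h(1−p̂_h)/(n_h−1):
  stratum 1: (4100/9700)²·0.146·0.854/280 = 7.95567e-05
  stratum 2: (5600/9700)²·0.780·0.220/803 = 7.12253e-05
V̂(p̂_st) = 0.000150782; SE = √V̂ = 0.0122793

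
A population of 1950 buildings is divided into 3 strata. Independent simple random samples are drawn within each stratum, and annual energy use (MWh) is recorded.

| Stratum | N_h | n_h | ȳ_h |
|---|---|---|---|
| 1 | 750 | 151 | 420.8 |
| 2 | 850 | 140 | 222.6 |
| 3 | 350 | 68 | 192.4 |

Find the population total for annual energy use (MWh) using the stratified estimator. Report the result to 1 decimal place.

τ̂_st ≈ 572150.0

τ̂_st = Σ N_h ȳ_h = 750·420.8 + 850·222.6 + 350·192.4 = 572150.0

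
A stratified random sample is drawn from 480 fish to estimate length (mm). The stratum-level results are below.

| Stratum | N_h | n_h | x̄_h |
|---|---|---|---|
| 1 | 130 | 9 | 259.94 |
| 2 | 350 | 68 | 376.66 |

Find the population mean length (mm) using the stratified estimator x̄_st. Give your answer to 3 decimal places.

N = Σ N_h = 480. Stratum weights W_h = N_h/N.
x̄_st = (130·259.94 + 350·376.66) / 480 = 345.04833

x̄_st ≈ 345.048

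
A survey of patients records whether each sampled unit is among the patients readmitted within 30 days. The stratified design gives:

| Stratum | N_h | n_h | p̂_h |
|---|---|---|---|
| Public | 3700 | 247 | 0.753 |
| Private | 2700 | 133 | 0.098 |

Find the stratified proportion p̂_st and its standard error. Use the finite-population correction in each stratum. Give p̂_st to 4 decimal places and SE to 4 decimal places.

p̂_st ≈ 0.4767, SE ≈ 0.0187

N = 6400; stratum weights W_h = N_h/N.
p̂_st = Σ W_h p̂_h = (3700·0.753 + 2700·0.098)/6400 = 0.47667
V̂(p̂_st) = Σ W_h² (1 − n_h/N_h) p̂_h(1−p̂_h)/(n_h−1):
  stratum Public: (3700/6400)²·(1 − 247/3700)·0.753·0.247/246 = 0.000235828
  stratum Private: (2700/6400)²·(1 − 133/2700)·0.098·0.902/132 = 0.000113315
V̂(p̂_st) = 0.000349143; SE = √V̂ = 0.0186854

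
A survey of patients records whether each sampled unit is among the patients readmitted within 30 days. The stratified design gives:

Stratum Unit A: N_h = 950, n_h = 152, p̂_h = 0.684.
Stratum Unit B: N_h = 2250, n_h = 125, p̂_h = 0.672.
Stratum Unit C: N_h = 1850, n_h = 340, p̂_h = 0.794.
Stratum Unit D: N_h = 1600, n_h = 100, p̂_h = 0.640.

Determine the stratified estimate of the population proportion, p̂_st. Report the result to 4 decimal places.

N = 6650; stratum weights W_h = N_h/N.
p̂_st = Σ W_h p̂_h = (950·0.684 + 2250·0.672 + 1850·0.794 + 1600·0.640)/6650 = 0.69995

p̂_st ≈ 0.7000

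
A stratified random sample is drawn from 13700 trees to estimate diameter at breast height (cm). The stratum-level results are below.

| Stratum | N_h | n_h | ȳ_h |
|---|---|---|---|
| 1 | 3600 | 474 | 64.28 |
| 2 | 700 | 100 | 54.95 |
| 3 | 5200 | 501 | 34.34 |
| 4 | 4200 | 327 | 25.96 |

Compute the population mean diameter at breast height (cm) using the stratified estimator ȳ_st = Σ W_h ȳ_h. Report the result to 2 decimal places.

N = Σ N_h = 13700. Stratum weights W_h = N_h/N.
ȳ_st = (3600·64.28 + 700·54.95 + 5200·34.34 + 4200·25.96) / 13700 = 40.6915

ȳ_st ≈ 40.69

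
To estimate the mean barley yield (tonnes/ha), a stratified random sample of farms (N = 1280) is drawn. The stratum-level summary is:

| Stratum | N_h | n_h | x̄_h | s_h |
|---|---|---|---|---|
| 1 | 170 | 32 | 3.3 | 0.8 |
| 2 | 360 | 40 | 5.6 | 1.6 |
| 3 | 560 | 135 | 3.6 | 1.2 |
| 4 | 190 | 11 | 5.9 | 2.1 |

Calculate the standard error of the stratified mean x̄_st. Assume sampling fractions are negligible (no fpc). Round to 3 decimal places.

V̂(x̄_st) = Σ W_h² s_h²/n_h, with W_h = N_h/N and N = 1280:
  stratum 1: (170/1280)²·0.8²/32 = 0.000352783
  stratum 2: (360/1280)²·1.6²/40 = 0.0050625
  stratum 3: (560/1280)²·1.2²/135 = 0.00204167
  stratum 4: (190/1280)²·2.1²/11 = 0.00883351
V̂(x̄_st) = 0.0162905
SE(x̄_st) = √0.0162905 = 0.127634

SE(x̄_st) ≈ 0.128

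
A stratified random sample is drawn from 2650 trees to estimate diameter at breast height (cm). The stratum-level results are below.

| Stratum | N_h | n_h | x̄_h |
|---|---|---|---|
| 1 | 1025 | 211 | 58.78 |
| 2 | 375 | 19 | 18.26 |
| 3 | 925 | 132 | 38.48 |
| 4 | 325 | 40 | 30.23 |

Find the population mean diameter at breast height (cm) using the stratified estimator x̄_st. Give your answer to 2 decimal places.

x̄_st ≈ 42.46

N = Σ N_h = 2650. Stratum weights W_h = N_h/N.
x̄_st = (1025·58.78 + 375·18.26 + 925·38.48 + 325·30.23) / 2650 = 42.4588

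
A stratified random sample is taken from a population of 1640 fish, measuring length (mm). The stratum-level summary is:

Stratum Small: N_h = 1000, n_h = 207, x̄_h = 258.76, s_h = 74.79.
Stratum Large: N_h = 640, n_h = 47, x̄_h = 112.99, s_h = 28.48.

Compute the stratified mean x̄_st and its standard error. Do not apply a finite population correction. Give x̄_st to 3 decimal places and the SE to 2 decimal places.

x̄_st = Σ W_h x̄_h = (1000·258.76 + 640·112.99)/1640 = 201.87415
V̂(x̄_st) = Σ W_h² s_h²/n_h, with W_h = N_h/N and N = 1640:
  stratum Small: (1000/1640)²·74.79²/207 = 10.0468
  stratum Large: (640/1640)²·28.48²/47 = 2.62818
V̂(x̄_st) = 12.675
SE(x̄_st) = √12.675 = 3.5602

x̄_st ≈ 201.874, SE ≈ 3.56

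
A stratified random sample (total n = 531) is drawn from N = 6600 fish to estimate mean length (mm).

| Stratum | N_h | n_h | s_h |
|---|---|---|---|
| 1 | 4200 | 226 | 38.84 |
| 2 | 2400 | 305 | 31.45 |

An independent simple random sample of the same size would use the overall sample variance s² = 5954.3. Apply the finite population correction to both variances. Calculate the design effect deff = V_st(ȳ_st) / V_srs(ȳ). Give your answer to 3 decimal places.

deff ≈ 0.284

V̂(ȳ_st) = Σ W_h² (1 − n_h/N_h) s_h²/n_h, with W_h = N_h/N and N = 6600:
  stratum 1: (4200/6600)²·(1 − 226/4200)·38.84²/226 = 2.55764
  stratum 2: (2400/6600)²·(1 − 305/2400)·31.45²/305 = 0.374325
V_st = 2.93196
V_srs = (1 − 531/6600)·5954.3/531 = 10.3112
deff = V_st / V_srs = 2.93196/10.3112 = 0.2843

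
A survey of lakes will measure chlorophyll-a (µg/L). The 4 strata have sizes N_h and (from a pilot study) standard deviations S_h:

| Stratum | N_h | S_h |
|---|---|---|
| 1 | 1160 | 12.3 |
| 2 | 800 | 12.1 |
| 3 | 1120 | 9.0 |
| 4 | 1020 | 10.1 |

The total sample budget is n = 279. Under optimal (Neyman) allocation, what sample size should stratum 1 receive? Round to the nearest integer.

Neyman allocation: n_h = n · N_h S_h / Σ N_i S_i, with n = 279.
  stratum 1: N_h·S_h = 1160·12.3 = 14268.00
  stratum 2: N_h·S_h = 800·12.1 = 9680.00
  stratum 3: N_h·S_h = 1120·9.0 = 10080.00
  stratum 4: N_h·S_h = 1020·10.1 = 10302.00
Σ N_h S_h = 44330.00
n for stratum 1 = 279·14268.00/44330.00 = 89.799 → 90

90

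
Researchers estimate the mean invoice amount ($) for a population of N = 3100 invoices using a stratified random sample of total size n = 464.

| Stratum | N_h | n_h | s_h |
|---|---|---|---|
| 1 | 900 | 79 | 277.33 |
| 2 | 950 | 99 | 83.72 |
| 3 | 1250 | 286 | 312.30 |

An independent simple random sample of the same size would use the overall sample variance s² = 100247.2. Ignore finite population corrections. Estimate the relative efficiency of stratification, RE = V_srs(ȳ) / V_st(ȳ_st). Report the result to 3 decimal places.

RE ≈ 1.499

V̂(ȳ_st) = Σ W_h² s_h²/n_h, with W_h = N_h/N and N = 3100:
  stratum 1: (900/3100)²·277.33²/79 = 82.0594
  stratum 2: (950/3100)²·83.72²/99 = 6.64886
  stratum 3: (1250/3100)²·312.30²/286 = 55.4466
V_st = 144.155
V_srs = s²/n = 100247.2/464 = 216.05
Relative efficiency = V_srs / V_st = 216.05/144.155 = 1.4987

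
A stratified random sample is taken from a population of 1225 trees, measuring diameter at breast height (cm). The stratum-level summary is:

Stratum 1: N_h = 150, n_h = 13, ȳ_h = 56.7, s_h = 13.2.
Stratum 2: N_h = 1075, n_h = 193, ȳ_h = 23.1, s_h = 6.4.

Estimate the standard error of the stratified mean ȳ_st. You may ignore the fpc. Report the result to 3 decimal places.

SE(ȳ_st) ≈ 0.604

V̂(ȳ_st) = Σ W_h² s_h²/n_h, with W_h = N_h/N and N = 1225:
  stratum 1: (150/1225)²·13.2²/13 = 0.200962
  stratum 2: (1075/1225)²·6.4²/193 = 0.163436
V̂(ȳ_st) = 0.364398
SE(ȳ_st) = √0.364398 = 0.603654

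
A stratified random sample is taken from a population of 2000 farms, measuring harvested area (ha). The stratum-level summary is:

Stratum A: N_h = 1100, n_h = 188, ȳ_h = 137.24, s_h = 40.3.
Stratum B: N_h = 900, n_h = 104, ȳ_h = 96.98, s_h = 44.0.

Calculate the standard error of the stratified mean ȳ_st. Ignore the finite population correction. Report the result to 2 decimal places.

V̂(ȳ_st) = Σ W_h² s_h²/n_h, with W_h = N_h/N and N = 2000:
  stratum A: (1100/2000)²·40.3²/188 = 2.61323
  stratum B: (900/2000)²·44.0²/104 = 3.76962
V̂(ȳ_st) = 6.38285
SE(ȳ_st) = √6.38285 = 2.52643

SE(ȳ_st) ≈ 2.53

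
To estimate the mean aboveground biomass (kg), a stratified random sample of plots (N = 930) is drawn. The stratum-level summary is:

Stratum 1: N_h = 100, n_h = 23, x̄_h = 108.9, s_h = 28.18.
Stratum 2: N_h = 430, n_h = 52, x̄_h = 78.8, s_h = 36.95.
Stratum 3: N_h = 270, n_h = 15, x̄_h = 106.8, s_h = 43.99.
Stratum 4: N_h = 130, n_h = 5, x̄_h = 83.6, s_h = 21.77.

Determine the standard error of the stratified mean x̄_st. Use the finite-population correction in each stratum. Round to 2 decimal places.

V̂(x̄_st) = Σ W_h² (1 − n_h/N_h) s_h²/n_h, with W_h = N_h/N and N = 930:
  stratum 1: (100/930)²·(1 − 23/100)·28.18²/23 = 0.307382
  stratum 2: (430/930)²·(1 − 52/430)·36.95²/52 = 4.93424
  stratum 3: (270/930)²·(1 − 15/270)·43.99²/15 = 10.2696
  stratum 4: (130/930)²·(1 − 5/130)·21.77²/5 = 1.78088
V̂(x̄_st) = 17.2921
SE(x̄_st) = √17.2921 = 4.15838

SE(x̄_st) ≈ 4.16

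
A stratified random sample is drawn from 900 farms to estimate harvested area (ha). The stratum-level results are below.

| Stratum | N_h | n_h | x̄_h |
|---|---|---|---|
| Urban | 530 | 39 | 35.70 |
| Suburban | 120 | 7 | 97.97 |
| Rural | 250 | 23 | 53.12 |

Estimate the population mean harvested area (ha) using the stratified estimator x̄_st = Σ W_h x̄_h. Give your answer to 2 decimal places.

x̄_st ≈ 48.84

N = Σ N_h = 900. Stratum weights W_h = N_h/N.
x̄_st = (530·35.70 + 120·97.97 + 250·53.12) / 900 = 48.8416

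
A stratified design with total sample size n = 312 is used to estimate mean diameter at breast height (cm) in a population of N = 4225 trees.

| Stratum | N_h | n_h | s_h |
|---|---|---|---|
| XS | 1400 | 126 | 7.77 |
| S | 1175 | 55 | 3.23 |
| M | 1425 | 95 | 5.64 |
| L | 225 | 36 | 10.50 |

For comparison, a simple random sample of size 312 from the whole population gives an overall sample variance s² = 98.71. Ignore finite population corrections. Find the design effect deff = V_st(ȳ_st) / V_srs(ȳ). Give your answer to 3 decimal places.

deff ≈ 0.361

V̂(ȳ_st) = Σ W_h² s_h²/n_h, with W_h = N_h/N and N = 4225:
  stratum XS: (1400/4225)²·7.77²/126 = 0.0526107
  stratum S: (1175/4225)²·3.23²/55 = 0.0146712
  stratum M: (1425/4225)²·5.64²/95 = 0.03809
  stratum L: (225/4225)²·10.50²/36 = 0.00868536
V_st = 0.114057
V_srs = s²/n = 98.71/312 = 0.316378
deff = V_st / V_srs = 0.114057/0.316378 = 0.3605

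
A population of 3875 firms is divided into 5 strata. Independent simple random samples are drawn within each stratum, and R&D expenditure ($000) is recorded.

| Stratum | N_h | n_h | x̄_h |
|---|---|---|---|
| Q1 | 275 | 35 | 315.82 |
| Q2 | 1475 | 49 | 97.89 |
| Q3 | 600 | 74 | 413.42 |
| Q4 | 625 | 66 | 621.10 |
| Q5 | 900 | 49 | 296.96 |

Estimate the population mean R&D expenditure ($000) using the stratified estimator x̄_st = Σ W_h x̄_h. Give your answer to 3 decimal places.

N = Σ N_h = 3875. Stratum weights W_h = N_h/N.
x̄_st = (275·315.82 + 1475·97.89 + 600·413.42 + 625·621.10 + 900·296.96) / 3875 = 292.83658

x̄_st ≈ 292.837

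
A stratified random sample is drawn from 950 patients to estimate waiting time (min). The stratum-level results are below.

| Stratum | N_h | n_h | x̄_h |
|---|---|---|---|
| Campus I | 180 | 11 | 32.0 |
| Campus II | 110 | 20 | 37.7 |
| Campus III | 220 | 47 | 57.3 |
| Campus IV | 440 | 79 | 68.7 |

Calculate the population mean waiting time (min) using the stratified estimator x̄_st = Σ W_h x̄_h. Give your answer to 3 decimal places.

N = Σ N_h = 950. Stratum weights W_h = N_h/N.
x̄_st = (180·32.0 + 110·37.7 + 220·57.3 + 440·68.7) / 950 = 55.51684

x̄_st ≈ 55.517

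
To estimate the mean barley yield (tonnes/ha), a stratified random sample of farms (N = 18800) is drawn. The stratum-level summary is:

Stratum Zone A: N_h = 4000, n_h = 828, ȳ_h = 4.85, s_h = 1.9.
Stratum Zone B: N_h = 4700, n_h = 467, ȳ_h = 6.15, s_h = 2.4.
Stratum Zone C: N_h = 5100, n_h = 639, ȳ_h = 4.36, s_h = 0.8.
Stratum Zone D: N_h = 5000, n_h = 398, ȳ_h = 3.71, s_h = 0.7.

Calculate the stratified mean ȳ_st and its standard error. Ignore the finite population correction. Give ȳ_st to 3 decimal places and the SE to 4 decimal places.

ȳ_st ≈ 4.739, SE ≈ 0.0336

ȳ_st = Σ W_h ȳ_h = (4000·4.85 + 4700·6.15 + 5100·4.36 + 5000·3.71)/18800 = 4.73888
V̂(ȳ_st) = Σ W_h² s_h²/n_h, with W_h = N_h/N and N = 18800:
  stratum Zone A: (4000/18800)²·1.9²/828 = 0.00019737
  stratum Zone B: (4700/18800)²·2.4²/467 = 0.000770878
  stratum Zone C: (5100/18800)²·0.8²/639 = 7.37062e-05
  stratum Zone D: (5000/18800)²·0.7²/398 = 8.70838e-05
V̂(ȳ_st) = 0.00112904
SE(ȳ_st) = √0.00112904 = 0.0336012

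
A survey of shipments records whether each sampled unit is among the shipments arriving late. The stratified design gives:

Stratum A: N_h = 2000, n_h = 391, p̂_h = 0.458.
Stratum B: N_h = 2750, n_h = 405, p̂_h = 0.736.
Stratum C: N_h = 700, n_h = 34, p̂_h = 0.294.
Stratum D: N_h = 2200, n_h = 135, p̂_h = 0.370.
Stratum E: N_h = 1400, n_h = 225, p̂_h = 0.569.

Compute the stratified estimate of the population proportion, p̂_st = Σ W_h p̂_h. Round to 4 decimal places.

N = 9050; stratum weights W_h = N_h/N.
p̂_st = Σ W_h p̂_h = (2000·0.458 + 2750·0.736 + 700·0.294 + 2200·0.370 + 1400·0.569)/9050 = 0.52557

p̂_st ≈ 0.5256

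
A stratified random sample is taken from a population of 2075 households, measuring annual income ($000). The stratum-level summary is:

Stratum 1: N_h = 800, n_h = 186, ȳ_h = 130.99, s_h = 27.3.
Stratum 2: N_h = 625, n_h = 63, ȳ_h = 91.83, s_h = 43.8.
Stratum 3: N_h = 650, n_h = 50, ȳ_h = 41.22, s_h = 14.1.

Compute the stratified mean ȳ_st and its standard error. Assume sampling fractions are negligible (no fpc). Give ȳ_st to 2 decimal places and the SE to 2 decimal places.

ȳ_st = Σ W_h ȳ_h = (800·130.99 + 625·91.83 + 650·41.22)/2075 = 91.07410
V̂(ȳ_st) = Σ W_h² s_h²/n_h, with W_h = N_h/N and N = 2075:
  stratum 1: (800/2075)²·27.3²/186 = 0.595602
  stratum 2: (625/2075)²·43.8²/63 = 2.76269
  stratum 3: (650/2075)²·14.1²/50 = 0.390174
V̂(ȳ_st) = 3.74846
SE(ȳ_st) = √3.74846 = 1.93609

ȳ_st ≈ 91.07, SE ≈ 1.94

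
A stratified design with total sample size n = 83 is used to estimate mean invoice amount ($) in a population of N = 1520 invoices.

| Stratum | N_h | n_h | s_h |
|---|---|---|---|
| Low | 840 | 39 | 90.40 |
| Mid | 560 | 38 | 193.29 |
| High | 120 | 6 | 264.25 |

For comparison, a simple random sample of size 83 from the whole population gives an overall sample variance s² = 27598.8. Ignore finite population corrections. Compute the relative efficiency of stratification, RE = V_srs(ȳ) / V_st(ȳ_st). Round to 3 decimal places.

RE ≈ 1.232

V̂(ȳ_st) = Σ W_h² s_h²/n_h, with W_h = N_h/N and N = 1520:
  stratum Low: (840/1520)²·90.40²/39 = 63.9946
  stratum Mid: (560/1520)²·193.29²/38 = 133.452
  stratum High: (120/1520)²·264.25²/6 = 72.5361
V_st = 269.982
V_srs = s²/n = 27598.8/83 = 332.516
Relative efficiency = V_srs / V_st = 332.516/269.982 = 1.2316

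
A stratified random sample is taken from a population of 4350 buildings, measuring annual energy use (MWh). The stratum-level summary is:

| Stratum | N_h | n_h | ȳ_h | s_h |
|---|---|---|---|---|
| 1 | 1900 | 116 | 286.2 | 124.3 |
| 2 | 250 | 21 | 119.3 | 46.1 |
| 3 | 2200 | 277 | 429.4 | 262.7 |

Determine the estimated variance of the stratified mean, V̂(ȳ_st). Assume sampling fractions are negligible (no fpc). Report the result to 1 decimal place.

V̂(ȳ_st) = Σ W_h² s_h²/n_h, with W_h = N_h/N and N = 4350:
  stratum 1: (1900/4350)²·124.3²/116 = 25.4105
  stratum 2: (250/4350)²·46.1²/21 = 0.33426
  stratum 3: (2200/4350)²·262.7²/277 = 63.7246
V̂(ȳ_st) = 89.4694

V̂(ȳ_st) ≈ 89.5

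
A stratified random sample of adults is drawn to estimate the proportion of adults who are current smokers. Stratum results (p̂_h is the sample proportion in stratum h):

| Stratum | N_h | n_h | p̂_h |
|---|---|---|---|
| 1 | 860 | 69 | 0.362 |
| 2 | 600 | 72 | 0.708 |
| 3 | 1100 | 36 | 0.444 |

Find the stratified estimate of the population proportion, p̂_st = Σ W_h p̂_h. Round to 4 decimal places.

N = 2560; stratum weights W_h = N_h/N.
p̂_st = Σ W_h p̂_h = (860·0.362 + 600·0.708 + 1100·0.444)/2560 = 0.47833

p̂_st ≈ 0.4783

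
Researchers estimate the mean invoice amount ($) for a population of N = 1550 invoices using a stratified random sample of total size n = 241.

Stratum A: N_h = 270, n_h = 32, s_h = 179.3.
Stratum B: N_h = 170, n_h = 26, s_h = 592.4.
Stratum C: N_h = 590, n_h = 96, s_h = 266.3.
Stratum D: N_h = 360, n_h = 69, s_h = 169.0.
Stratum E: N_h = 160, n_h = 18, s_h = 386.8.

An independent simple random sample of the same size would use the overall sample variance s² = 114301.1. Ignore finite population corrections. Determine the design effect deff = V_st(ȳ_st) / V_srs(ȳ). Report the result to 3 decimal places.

V̂(ȳ_st) = Σ W_h² s_h²/n_h, with W_h = N_h/N and N = 1550:
  stratum A: (270/1550)²·179.3²/32 = 30.4842
  stratum B: (170/1550)²·592.4²/26 = 162.365
  stratum C: (590/1550)²·266.3²/96 = 107.032
  stratum D: (360/1550)²·169.0²/69 = 22.3288
  stratum E: (160/1550)²·386.8²/18 = 88.568
V_st = 410.777
V_srs = s²/n = 114301.1/241 = 474.278
deff = V_st / V_srs = 410.777/474.278 = 0.8661

deff ≈ 0.866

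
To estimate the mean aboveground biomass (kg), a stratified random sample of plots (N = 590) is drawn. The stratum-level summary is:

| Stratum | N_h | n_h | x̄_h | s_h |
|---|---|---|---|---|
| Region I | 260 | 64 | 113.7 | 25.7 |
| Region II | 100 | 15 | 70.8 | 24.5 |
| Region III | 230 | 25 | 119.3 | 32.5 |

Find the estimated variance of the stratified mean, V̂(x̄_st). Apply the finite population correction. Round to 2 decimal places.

V̂(x̄_st) ≈ 8.21

V̂(x̄_st) = Σ W_h² (1 − n_h/N_h) s_h²/n_h, with W_h = N_h/N and N = 590:
  stratum Region I: (260/590)²·(1 − 64/260)·25.7²/64 = 1.51082
  stratum Region II: (100/590)²·(1 − 15/100)·24.5²/15 = 0.977138
  stratum Region III: (230/590)²·(1 − 25/230)·32.5²/25 = 5.72274
V̂(x̄_st) = 8.2107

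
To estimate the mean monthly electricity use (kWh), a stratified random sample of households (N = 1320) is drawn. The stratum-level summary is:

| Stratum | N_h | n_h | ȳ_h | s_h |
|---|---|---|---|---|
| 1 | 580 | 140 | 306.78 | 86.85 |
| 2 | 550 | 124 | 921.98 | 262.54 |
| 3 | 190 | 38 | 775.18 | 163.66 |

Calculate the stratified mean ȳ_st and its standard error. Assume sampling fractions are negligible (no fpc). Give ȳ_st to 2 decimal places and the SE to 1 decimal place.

ȳ_st = Σ W_h ȳ_h = (580·306.78 + 550·921.98 + 190·775.18)/1320 = 630.53455
V̂(ȳ_st) = Σ W_h² s_h²/n_h, with W_h = N_h/N and N = 1320:
  stratum 1: (580/1320)²·86.85²/140 = 10.4021
  stratum 2: (550/1320)²·262.54²/124 = 96.5043
  stratum 3: (190/1320)²·163.66²/38 = 14.6036
V̂(ȳ_st) = 121.51
SE(ȳ_st) = √121.51 = 11.0232

ȳ_st ≈ 630.53, SE ≈ 11.0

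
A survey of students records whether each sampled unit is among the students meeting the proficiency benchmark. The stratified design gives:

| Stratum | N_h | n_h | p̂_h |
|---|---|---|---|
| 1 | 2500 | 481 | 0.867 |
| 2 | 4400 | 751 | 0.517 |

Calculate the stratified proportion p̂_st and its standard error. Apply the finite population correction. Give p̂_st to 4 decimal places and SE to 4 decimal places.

N = 6900; stratum weights W_h = N_h/N.
p̂_st = Σ W_h p̂_h = (2500·0.867 + 4400·0.517)/6900 = 0.64381
V̂(p̂_st) = Σ W_h² (1 − n_h/N_h) p̂_h(1−p̂_h)/(n_h−1):
  stratum 1: (2500/6900)²·(1 − 481/2500)·0.867·0.133/480 = 2.54688e-05
  stratum 2: (4400/6900)²·(1 − 751/4400)·0.517·0.483/750 = 0.000112281
V̂(p̂_st) = 0.000137749; SE = √V̂ = 0.0117367

p̂_st ≈ 0.6438, SE ≈ 0.0117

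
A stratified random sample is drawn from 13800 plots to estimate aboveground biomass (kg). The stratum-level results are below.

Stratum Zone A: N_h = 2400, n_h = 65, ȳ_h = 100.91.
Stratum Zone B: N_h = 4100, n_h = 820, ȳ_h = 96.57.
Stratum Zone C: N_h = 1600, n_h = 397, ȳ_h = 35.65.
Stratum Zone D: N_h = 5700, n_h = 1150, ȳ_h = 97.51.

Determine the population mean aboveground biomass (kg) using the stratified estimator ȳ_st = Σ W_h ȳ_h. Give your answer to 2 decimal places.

ȳ_st ≈ 90.65

N = Σ N_h = 13800. Stratum weights W_h = N_h/N.
ȳ_st = (2400·100.91 + 4100·96.57 + 1600·35.65 + 5700·97.51) / 13800 = 90.6499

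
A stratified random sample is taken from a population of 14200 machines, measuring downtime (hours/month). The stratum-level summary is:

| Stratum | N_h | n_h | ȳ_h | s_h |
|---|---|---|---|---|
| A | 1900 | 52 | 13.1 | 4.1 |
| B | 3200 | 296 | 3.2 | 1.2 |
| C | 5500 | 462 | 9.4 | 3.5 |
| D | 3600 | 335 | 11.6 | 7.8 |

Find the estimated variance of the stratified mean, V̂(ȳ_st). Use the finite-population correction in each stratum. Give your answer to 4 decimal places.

V̂(ȳ_st) = Σ W_h² (1 − n_h/N_h) s_h²/n_h, with W_h = N_h/N and N = 14200:
  stratum A: (1900/14200)²·(1 − 52/1900)·4.1²/52 = 0.00562916
  stratum B: (3200/14200)²·(1 − 296/3200)·1.2²/296 = 0.000224203
  stratum C: (5500/14200)²·(1 − 462/5500)·3.5²/462 = 0.00364366
  stratum D: (3600/14200)²·(1 − 335/3600)·7.8²/335 = 0.0105865
V̂(ȳ_st) = 0.0200835

V̂(ȳ_st) ≈ 0.0201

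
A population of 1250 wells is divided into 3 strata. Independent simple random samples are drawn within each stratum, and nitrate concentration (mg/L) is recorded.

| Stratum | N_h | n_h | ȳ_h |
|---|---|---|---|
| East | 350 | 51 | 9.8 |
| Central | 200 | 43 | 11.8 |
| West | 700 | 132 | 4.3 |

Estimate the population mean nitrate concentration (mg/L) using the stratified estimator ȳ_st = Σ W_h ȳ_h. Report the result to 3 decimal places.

N = Σ N_h = 1250. Stratum weights W_h = N_h/N.
ȳ_st = (350·9.8 + 200·11.8 + 700·4.3) / 1250 = 7.04000

ȳ_st ≈ 7.040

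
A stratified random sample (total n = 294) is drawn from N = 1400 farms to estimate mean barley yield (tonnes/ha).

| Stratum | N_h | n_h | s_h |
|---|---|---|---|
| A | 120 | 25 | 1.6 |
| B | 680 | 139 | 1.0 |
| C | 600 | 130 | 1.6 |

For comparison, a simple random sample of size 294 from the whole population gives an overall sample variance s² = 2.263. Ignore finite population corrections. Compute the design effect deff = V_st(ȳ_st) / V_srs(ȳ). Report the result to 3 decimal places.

V̂(ȳ_st) = Σ W_h² s_h²/n_h, with W_h = N_h/N and N = 1400:
  stratum A: (120/1400)²·1.6²/25 = 0.000752327
  stratum B: (680/1400)²·1.0²/139 = 0.00169725
  stratum C: (600/1400)²·1.6²/130 = 0.00361695
V_st = 0.00606654
V_srs = s²/n = 2.263/294 = 0.00769728
deff = V_st / V_srs = 0.00606654/0.00769728 = 0.7881

deff ≈ 0.788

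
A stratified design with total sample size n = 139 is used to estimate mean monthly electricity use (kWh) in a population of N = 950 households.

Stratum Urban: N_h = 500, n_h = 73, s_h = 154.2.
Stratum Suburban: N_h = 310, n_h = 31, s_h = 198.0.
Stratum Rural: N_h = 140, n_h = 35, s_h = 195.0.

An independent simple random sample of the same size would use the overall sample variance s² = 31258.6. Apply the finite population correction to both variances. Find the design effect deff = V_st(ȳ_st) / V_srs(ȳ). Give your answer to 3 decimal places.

deff ≈ 1.125

V̂(ȳ_st) = Σ W_h² (1 − n_h/N_h) s_h²/n_h, with W_h = N_h/N and N = 950:
  stratum Urban: (500/950)²·(1 − 73/500)·154.2²/73 = 77.0542
  stratum Suburban: (310/950)²·(1 − 31/310)·198.0²/31 = 121.196
  stratum Rural: (140/950)²·(1 − 35/140)·195.0²/35 = 17.6958
V_st = 215.946
V_srs = (1 − 139/950)·31258.6/139 = 191.978
deff = V_st / V_srs = 215.946/191.978 = 1.1248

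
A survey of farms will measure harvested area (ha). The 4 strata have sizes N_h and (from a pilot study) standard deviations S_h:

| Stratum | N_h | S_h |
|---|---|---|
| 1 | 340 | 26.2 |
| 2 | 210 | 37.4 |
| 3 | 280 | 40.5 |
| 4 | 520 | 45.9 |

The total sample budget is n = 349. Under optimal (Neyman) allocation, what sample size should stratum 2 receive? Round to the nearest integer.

53

Neyman allocation: n_h = n · N_h S_h / Σ N_i S_i, with n = 349.
  stratum 1: N_h·S_h = 340·26.2 = 8908.00
  stratum 2: N_h·S_h = 210·37.4 = 7854.00
  stratum 3: N_h·S_h = 280·40.5 = 11340.00
  stratum 4: N_h·S_h = 520·45.9 = 23868.00
Σ N_h S_h = 51970.00
n for stratum 2 = 349·7854.00/51970.00 = 52.743 → 53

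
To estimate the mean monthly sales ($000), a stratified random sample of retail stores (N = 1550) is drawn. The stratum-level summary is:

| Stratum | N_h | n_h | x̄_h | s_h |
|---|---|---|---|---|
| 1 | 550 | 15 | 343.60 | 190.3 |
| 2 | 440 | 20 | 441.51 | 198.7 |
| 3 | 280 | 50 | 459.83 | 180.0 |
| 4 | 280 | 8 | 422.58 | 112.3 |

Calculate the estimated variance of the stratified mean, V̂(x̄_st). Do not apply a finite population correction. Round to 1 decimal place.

V̂(x̄_st) = Σ W_h² s_h²/n_h, with W_h = N_h/N and N = 1550:
  stratum 1: (550/1550)²·190.3²/15 = 303.982
  stratum 2: (440/1550)²·198.7²/20 = 159.077
  stratum 3: (280/1550)²·180.0²/50 = 21.146
  stratum 4: (280/1550)²·112.3²/8 = 51.4425
V̂(x̄_st) = 535.648

V̂(x̄_st) ≈ 535.6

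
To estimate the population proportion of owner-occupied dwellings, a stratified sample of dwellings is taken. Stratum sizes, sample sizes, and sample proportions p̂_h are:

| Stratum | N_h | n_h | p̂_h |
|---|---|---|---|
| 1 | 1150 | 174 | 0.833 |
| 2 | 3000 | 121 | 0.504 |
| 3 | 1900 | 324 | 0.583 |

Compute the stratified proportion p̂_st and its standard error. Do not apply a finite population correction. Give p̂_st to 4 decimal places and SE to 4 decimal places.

N = 6050; stratum weights W_h = N_h/N.
p̂_st = Σ W_h p̂_h = (1150·0.833 + 3000·0.504 + 1900·0.583)/6050 = 0.59135
V̂(p̂_st) = Σ W_h² p̂_h(1−p̂_h)/(n_h−1):
  stratum 1: (1150/6050)²·0.833·0.167/173 = 2.90536e-05
  stratum 2: (3000/6050)²·0.504·0.496/120 = 0.000512227
  stratum 3: (1900/6050)²·0.583·0.417/323 = 7.42333e-05
V̂(p̂_st) = 0.000615514; SE = √V̂ = 0.0248096

p̂_st ≈ 0.5913, SE ≈ 0.0248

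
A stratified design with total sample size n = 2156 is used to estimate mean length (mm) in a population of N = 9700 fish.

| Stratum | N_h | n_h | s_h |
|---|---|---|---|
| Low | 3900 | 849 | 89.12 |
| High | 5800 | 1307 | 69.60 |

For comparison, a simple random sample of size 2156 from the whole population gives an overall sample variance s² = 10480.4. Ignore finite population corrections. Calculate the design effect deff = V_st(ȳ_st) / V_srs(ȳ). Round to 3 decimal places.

V̂(ȳ_st) = Σ W_h² s_h²/n_h, with W_h = N_h/N and N = 9700:
  stratum Low: (3900/9700)²·89.12²/849 = 1.51227
  stratum High: (5800/9700)²·69.60²/1307 = 1.32512
V_st = 2.83739
V_srs = s²/n = 10480.4/2156 = 4.86104
deff = V_st / V_srs = 2.83739/4.86104 = 0.5837

deff ≈ 0.584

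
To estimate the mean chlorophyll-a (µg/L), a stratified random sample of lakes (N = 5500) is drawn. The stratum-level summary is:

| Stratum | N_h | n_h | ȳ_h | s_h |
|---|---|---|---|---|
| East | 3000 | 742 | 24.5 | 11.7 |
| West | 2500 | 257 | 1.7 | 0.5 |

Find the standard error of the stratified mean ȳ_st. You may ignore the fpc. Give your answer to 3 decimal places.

SE(ȳ_st) ≈ 0.235

V̂(ȳ_st) = Σ W_h² s_h²/n_h, with W_h = N_h/N and N = 5500:
  stratum East: (3000/5500)²·11.7²/742 = 0.054889
  stratum West: (2500/5500)²·0.5²/257 = 0.000200984
V̂(ȳ_st) = 0.0550899
SE(ȳ_st) = √0.0550899 = 0.234712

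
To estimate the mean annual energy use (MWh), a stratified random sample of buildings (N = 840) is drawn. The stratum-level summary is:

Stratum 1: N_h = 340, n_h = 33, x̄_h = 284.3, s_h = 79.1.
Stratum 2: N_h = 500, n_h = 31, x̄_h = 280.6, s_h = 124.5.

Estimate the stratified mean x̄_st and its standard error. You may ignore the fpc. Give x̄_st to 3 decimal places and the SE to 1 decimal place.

x̄_st = Σ W_h x̄_h = (340·284.3 + 500·280.6)/840 = 282.09762
V̂(x̄_st) = Σ W_h² s_h²/n_h, with W_h = N_h/N and N = 840:
  stratum 1: (340/840)²·79.1²/33 = 31.0626
  stratum 2: (500/840)²·124.5²/31 = 177.157
V̂(x̄_st) = 208.22
SE(x̄_st) = √208.22 = 14.4298

x̄_st ≈ 282.098, SE ≈ 14.4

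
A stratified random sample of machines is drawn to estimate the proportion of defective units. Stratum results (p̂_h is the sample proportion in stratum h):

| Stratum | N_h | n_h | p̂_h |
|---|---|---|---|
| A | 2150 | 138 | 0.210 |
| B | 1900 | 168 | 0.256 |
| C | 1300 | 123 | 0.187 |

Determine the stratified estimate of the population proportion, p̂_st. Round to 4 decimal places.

p̂_st ≈ 0.2207

N = 5350; stratum weights W_h = N_h/N.
p̂_st = Σ W_h p̂_h = (2150·0.210 + 1900·0.256 + 1300·0.187)/5350 = 0.22075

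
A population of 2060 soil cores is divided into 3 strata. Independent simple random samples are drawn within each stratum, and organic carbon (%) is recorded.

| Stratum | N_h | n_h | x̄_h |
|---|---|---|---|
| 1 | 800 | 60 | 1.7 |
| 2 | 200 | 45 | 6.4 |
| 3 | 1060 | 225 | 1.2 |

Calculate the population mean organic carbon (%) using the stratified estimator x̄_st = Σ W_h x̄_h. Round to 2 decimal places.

N = Σ N_h = 2060. Stratum weights W_h = N_h/N.
x̄_st = (800·1.7 + 200·6.4 + 1060·1.2) / 2060 = 1.8990

x̄_st ≈ 1.90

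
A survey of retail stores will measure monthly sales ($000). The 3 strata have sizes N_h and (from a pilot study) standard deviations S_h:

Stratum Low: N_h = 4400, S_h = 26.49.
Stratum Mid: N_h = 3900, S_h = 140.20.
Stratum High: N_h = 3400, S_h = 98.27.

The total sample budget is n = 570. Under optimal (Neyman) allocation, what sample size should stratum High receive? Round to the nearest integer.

Neyman allocation: n_h = n · N_h S_h / Σ N_i S_i, with n = 570.
  stratum Low: N_h·S_h = 4400·26.49 = 116556.00
  stratum Mid: N_h·S_h = 3900·140.20 = 546780.00
  stratum High: N_h·S_h = 3400·98.27 = 334118.00
Σ N_h S_h = 997454.00
n for stratum High = 570·334118.00/997454.00 = 190.933 → 191

191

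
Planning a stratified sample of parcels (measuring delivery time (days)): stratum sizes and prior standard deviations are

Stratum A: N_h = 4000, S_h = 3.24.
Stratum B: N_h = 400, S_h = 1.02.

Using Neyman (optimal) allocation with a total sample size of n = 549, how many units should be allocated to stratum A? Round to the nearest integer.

532

Neyman allocation: n_h = n · N_h S_h / Σ N_i S_i, with n = 549.
  stratum A: N_h·S_h = 4000·3.24 = 12960.00
  stratum B: N_h·S_h = 400·1.02 = 408.00
Σ N_h S_h = 13368.00
n for stratum A = 549·12960.00/13368.00 = 532.244 → 532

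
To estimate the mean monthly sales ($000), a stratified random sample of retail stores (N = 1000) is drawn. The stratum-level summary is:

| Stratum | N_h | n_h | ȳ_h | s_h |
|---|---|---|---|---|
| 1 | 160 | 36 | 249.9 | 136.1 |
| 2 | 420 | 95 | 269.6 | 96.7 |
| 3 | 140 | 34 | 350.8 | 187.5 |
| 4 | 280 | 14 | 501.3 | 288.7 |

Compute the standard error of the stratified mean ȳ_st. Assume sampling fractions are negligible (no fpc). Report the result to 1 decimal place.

V̂(ȳ_st) = Σ W_h² s_h²/n_h, with W_h = N_h/N and N = 1000:
  stratum 1: (160/1000)²·136.1²/36 = 13.1721
  stratum 2: (420/1000)²·96.7²/95 = 17.3631
  stratum 3: (140/1000)²·187.5²/34 = 20.2665
  stratum 4: (280/1000)²·288.7²/14 = 466.747
V̂(ȳ_st) = 517.549
SE(ȳ_st) = √517.549 = 22.7497

SE(ȳ_st) ≈ 22.7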